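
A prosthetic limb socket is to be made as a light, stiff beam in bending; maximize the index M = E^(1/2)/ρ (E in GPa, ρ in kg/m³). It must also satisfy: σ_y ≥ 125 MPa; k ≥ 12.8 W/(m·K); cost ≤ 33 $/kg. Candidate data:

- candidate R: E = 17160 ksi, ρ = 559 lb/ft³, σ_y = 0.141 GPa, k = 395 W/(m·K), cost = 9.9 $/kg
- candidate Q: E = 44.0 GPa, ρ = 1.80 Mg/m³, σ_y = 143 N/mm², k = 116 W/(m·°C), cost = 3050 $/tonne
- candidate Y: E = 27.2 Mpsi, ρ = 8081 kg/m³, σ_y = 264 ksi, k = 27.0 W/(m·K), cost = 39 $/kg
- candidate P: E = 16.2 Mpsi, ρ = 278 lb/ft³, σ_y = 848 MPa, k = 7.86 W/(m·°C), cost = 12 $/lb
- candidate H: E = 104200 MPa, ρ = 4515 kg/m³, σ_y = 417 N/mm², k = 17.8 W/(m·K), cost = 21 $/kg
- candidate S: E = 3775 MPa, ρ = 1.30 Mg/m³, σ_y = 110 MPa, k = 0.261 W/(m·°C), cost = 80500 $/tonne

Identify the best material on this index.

Screen on constraints: σ_y ≥ 125 MPa; k ≥ 12.8 W/(m·K); cost ≤ 33 $/kg. Survivors: candidate R, candidate Q, candidate H.
After converting to SI:
  candidate R: E = 118.3 GPa, ρ = 8954 kg/m³
  candidate Q: E = 44.00 GPa, ρ = 1800 kg/m³
  candidate H: E = 104.2 GPa, ρ = 4515 kg/m³
  candidate Q: M = 3.69×10⁻³
  candidate H: M = 2.26×10⁻³
  candidate R: M = 1.21×10⁻³
Highest index: candidate Q.

candidate Q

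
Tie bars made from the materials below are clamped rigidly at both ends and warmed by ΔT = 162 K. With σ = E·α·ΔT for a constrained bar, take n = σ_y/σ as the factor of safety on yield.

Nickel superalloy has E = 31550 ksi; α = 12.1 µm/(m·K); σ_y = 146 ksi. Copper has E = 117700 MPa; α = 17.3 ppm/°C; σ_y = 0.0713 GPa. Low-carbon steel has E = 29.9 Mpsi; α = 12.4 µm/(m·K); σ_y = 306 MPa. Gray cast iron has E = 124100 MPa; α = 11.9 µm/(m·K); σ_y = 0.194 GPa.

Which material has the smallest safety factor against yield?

In consistent units (E in GPa, α in ×10⁻⁶/K, σ_y in MPa):
  nickel superalloy: E = 217.5, α = 12.1, σ_y = 1007 → σ = 426 MPa, n = 2.36
  copper: E = 117.7, α = 17.3, σ_y = 71.30 → σ = 330 MPa, n = 0.216
  low-carbon steel: E = 206.2, α = 12.4, σ_y = 306.0 → σ = 414 MPa, n = 0.739
  gray cast iron: E = 124.1, α = 11.9, σ_y = 194.0 → σ = 239 MPa, n = 0.811
Copper has the lowest safety factor, n = 0.216.

copper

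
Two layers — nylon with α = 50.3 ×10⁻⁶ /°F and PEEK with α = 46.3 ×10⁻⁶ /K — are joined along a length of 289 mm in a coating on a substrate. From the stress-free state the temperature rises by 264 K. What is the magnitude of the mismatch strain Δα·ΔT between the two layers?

0.0117

nylon: α = 50.3×10⁻⁶/°F × 9/5 = 90.5×10⁻⁶/K.
Δα = |90.5 − 46.3|×10⁻⁶/K = 44.2×10⁻⁶/K.
Mismatch strain = Δα·ΔT = 44.2×10⁻⁶ × 264.0 = 0.0117.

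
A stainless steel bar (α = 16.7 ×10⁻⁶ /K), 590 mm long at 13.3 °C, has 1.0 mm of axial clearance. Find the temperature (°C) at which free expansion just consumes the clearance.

α·L₀·ΔT = 1.0 mm ⇒ ΔT = 1.0 / (16.7×10⁻⁶ × 590.0) = 101.5 K.
T = 13.3 + 101.5 = 114.8 °C.

115 °C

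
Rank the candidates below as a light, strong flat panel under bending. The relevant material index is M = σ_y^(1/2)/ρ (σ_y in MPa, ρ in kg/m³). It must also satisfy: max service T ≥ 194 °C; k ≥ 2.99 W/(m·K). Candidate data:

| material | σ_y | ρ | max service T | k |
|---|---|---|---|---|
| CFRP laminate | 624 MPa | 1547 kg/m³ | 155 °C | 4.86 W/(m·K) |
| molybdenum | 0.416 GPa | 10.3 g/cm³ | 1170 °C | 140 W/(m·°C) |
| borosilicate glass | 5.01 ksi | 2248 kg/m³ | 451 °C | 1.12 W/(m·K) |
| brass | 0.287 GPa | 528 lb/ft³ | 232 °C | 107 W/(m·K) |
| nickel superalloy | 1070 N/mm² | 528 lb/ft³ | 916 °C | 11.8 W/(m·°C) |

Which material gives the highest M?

Screen on constraints: max service T ≥ 194 °C; k ≥ 2.99 W/(m·K). Survivors: molybdenum, brass, nickel superalloy.
Normalizing units and computing the index:
  molybdenum: σ_y = 416.0 MPa, ρ = 10300 kg/m³
  brass: σ_y = 287.0 MPa, ρ = 8458 kg/m³
  nickel superalloy: σ_y = 1070 MPa, ρ = 8458 kg/m³
  nickel superalloy: M = 3.87×10⁻³
  brass: M = 2.00×10⁻³
  molybdenum: M = 1.98×10⁻³
Highest index: nickel superalloy.

nickel superalloy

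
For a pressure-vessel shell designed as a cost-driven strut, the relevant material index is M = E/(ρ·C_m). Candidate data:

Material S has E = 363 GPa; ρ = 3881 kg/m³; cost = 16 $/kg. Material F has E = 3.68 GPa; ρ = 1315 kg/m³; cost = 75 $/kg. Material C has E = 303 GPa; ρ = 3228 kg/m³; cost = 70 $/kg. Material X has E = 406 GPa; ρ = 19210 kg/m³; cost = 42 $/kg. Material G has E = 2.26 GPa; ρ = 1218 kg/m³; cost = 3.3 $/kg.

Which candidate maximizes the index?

Evaluate M for each candidate:
  material S: M = 5.85 MN·m per $
  material C: M = 1.34 MN·m per $
  material G: M = 0.562 MN·m per $
  material X: M = 0.503 MN·m per $
  material F: M = 0.0373 MN·m per $
Material S ranks first.

material S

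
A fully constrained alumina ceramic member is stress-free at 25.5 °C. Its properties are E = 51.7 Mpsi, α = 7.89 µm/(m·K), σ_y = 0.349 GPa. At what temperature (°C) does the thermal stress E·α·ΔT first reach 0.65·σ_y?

E = 51.7 Mpsi = 356.5 GPa.
σ_y = 0.349 GPa = 349.0 MPa.
E·α·ΔT = 226.8 MPa ⇒ ΔT = 226.8 / (356.5×10³ × 7.89×10⁻⁶) = 80.66 K.
T = 25.5 + 80.66 = 106.2 °C.

106 °C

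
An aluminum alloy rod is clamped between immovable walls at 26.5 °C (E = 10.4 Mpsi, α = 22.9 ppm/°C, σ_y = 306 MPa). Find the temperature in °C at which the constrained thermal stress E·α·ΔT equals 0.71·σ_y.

159 °C

E = 10.4 Mpsi = 71.71 GPa.
E·α·ΔT = 217.3 MPa ⇒ ΔT = 217.3 / (71.71×10³ × 22.9×10⁻⁶) = 132.3 K.
T = 26.5 + 132.3 = 158.8 °C.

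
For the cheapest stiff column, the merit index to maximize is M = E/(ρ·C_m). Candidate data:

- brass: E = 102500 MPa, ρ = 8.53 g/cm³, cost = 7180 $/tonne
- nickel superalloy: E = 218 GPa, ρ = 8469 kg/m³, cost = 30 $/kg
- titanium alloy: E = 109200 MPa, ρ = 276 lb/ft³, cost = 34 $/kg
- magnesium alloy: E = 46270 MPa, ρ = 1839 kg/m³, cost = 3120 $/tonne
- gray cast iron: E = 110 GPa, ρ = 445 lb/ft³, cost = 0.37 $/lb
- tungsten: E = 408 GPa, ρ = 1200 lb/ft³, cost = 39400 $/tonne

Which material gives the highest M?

gray cast iron

After converting to SI:
  brass: E = 102.5 GPa, ρ = 8530 kg/m³, cost = 7.180 $/kg
  nickel superalloy: E = 218.0 GPa, ρ = 8469 kg/m³, cost = 30.00 $/kg
  titanium alloy: E = 109.2 GPa, ρ = 4421 kg/m³, cost = 34.00 $/kg
  magnesium alloy: E = 46.27 GPa, ρ = 1839 kg/m³, cost = 3.120 $/kg
  gray cast iron: E = 110.0 GPa, ρ = 7128 kg/m³, cost = 0.8157 $/kg
  tungsten: E = 408.0 GPa, ρ = 19220 kg/m³, cost = 39.40 $/kg
  gray cast iron: M = 18.9 MN·m per $
  magnesium alloy: M = 8.06 MN·m per $
  brass: M = 1.67 MN·m per $
  nickel superalloy: M = 0.858 MN·m per $
  titanium alloy: M = 0.726 MN·m per $
  tungsten: M = 0.539 MN·m per $
Highest index: gray cast iron.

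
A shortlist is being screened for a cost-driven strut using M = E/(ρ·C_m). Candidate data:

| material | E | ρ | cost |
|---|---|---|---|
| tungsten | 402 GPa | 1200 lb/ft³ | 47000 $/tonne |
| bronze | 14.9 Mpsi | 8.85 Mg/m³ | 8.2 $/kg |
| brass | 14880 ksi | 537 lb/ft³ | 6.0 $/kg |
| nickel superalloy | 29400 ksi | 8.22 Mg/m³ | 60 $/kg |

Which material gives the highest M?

Convert each candidate to consistent units, then evaluate M:
  tungsten: E = 402.0 GPa, ρ = 19220 kg/m³, cost = 47.00 $/kg
  bronze: E = 102.7 GPa, ρ = 8850 kg/m³, cost = 8.200 $/kg
  brass: E = 102.6 GPa, ρ = 8602 kg/m³, cost = 6.000 $/kg
  nickel superalloy: E = 202.7 GPa, ρ = 8220 kg/m³, cost = 60.00 $/kg
  brass: M = 1.99 MN·m per $
  bronze: M = 1.42 MN·m per $
  tungsten: M = 0.445 MN·m per $
  nickel superalloy: M = 0.411 MN·m per $
Brass ranks first.

brass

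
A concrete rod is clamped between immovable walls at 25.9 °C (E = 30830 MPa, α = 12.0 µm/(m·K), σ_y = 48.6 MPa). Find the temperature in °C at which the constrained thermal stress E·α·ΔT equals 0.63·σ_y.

109 °C

E = 30830 MPa = 30.83 GPa.
E·α·ΔT = 30.62 MPa ⇒ ΔT = 30.62 / (30.83×10³ × 12.0×10⁻⁶) = 82.76 K.
T = 25.9 + 82.76 = 108.7 °C.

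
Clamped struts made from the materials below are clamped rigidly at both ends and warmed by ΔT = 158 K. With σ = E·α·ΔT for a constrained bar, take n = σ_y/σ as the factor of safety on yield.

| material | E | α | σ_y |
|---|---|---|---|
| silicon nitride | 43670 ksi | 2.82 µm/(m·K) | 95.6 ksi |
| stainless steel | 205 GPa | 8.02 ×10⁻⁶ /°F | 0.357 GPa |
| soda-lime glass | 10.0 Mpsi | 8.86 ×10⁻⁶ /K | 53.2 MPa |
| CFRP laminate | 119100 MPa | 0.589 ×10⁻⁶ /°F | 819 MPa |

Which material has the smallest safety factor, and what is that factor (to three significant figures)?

Per material, after unit conversion:
  silicon nitride: E = 301.1, α = 2.82, σ_y = 659.1 → σ = 134 MPa, n = 4.91
  stainless steel: E = 205.0, α = 14.4, σ_y = 357.0 → σ = 468 MPa, n = 0.764
  soda-lime glass: E = 68.95, α = 8.86, σ_y = 53.20 → σ = 96.5 MPa, n = 0.551
  CFRP laminate: E = 119.1, α = 1.06, σ_y = 819.0 → σ = 20.0 MPa, n = 41.1
Smallest n: soda-lime glass with n = 0.551.

soda-lime glass, n = 0.551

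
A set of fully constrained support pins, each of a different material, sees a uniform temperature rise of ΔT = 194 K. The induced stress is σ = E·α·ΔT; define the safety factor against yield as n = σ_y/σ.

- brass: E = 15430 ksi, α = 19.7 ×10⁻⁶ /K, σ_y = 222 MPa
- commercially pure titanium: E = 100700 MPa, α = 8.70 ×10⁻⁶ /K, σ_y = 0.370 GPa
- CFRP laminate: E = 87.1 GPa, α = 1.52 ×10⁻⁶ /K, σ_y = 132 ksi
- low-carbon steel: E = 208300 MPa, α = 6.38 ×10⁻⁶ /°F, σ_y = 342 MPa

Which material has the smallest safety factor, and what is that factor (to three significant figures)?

In consistent units (E in GPa, α in ×10⁻⁶/K, σ_y in MPa):
  brass: E = 106.4, α = 19.7, σ_y = 222.0 → σ = 407 MPa, n = 0.546
  commercially pure titanium: E = 100.7, α = 8.70, σ_y = 370.0 → σ = 170 MPa, n = 2.18
  CFRP laminate: E = 87.10, α = 1.52, σ_y = 910.1 → σ = 25.7 MPa, n = 35.4
  low-carbon steel: E = 208.3, α = 11.5, σ_y = 342.0 → σ = 464 MPa, n = 0.737
The minimum is brass at n = 0.546.

brass, n = 0.546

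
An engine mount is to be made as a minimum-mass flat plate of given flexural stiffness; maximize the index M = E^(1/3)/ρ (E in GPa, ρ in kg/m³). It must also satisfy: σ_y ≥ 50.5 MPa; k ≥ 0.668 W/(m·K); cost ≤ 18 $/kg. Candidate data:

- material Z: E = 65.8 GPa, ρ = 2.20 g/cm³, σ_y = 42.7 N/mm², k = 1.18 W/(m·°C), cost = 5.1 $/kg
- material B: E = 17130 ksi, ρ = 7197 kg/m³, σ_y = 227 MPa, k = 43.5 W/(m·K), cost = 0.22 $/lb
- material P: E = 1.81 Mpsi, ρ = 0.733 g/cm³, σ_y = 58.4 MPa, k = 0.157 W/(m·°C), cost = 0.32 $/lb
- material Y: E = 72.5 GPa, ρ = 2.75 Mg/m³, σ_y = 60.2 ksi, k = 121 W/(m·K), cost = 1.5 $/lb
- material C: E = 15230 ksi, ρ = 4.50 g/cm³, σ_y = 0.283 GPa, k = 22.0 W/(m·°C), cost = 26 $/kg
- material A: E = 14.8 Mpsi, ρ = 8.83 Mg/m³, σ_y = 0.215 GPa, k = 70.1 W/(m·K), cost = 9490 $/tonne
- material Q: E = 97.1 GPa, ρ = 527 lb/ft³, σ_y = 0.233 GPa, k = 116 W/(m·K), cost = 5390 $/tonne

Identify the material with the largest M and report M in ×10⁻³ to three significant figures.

material Y, M = 1.52×10⁻³

Screen on constraints: σ_y ≥ 50.5 MPa; k ≥ 0.668 W/(m·K); cost ≤ 18 $/kg. Survivors: material B, material Y, material A, material Q.
After converting to SI:
  material B: E = 118.1 GPa, ρ = 7197 kg/m³
  material Y: E = 72.50 GPa, ρ = 2750 kg/m³
  material A: E = 102.0 GPa, ρ = 8830 kg/m³
  material Q: E = 97.10 GPa, ρ = 8442 kg/m³
  material Y: M = 1.52×10⁻³
  material B: M = 0.682×10⁻³
  material Q: M = 0.544×10⁻³
  material A: M = 0.529×10⁻³
Material Y has the largest M.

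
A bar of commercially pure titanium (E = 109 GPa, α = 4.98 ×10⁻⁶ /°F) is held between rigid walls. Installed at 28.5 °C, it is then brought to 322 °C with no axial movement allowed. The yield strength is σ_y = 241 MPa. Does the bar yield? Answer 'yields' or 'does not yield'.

α = 4.98×10⁻⁶/°F × 9/5 = 8.96×10⁻⁶/K.
ΔT = 293.5 K. Constrained thermal stress σ = E·α·ΔT = 109.0×10³ MPa × 8.96×10⁻⁶ × 293.5 = 287 MPa (compressive).
Compare to σ_y = 241 MPa: σ ≥ σ_y, so it yields.

yields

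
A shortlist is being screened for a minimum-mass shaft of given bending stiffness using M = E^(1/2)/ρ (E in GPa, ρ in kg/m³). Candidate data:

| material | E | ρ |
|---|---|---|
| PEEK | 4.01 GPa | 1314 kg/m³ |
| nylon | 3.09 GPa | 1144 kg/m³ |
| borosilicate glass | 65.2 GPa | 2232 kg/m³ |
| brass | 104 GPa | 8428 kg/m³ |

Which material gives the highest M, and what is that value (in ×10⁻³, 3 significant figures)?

borosilicate glass, M = 3.62×10⁻³

Computing M directly (units already consistent):
  borosilicate glass: M = 3.62×10⁻³
  nylon: M = 1.54×10⁻³
  PEEK: M = 1.52×10⁻³
  brass: M = 1.21×10⁻³
Borosilicate glass has the largest M.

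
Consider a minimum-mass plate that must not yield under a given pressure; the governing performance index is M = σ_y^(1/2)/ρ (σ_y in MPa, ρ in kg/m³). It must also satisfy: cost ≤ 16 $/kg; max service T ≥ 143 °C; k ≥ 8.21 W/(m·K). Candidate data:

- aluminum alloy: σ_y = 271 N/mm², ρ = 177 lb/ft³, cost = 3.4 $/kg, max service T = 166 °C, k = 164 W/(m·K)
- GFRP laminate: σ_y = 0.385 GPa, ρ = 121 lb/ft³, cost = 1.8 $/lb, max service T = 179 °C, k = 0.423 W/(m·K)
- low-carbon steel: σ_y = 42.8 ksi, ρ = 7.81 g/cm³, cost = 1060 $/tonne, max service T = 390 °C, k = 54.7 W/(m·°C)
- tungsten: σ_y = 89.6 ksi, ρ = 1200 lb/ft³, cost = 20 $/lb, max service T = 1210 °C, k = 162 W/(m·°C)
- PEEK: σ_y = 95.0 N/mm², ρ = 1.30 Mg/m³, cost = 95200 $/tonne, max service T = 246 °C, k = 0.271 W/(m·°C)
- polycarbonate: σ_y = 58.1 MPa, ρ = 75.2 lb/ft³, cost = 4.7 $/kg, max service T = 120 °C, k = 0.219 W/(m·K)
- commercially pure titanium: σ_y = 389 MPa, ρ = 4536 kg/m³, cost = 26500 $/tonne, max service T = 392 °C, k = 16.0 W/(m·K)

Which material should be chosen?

aluminum alloy

Screen on constraints: cost ≤ 16 $/kg; max service T ≥ 143 °C; k ≥ 8.21 W/(m·K). Survivors: aluminum alloy, low-carbon steel.
Convert each candidate to consistent units, then evaluate M:
  aluminum alloy: σ_y = 271.0 MPa, ρ = 2835 kg/m³
  low-carbon steel: σ_y = 295.1 MPa, ρ = 7810 kg/m³
  aluminum alloy: M = 5.81×10⁻³
  low-carbon steel: M = 2.20×10⁻³
Highest index: aluminum alloy.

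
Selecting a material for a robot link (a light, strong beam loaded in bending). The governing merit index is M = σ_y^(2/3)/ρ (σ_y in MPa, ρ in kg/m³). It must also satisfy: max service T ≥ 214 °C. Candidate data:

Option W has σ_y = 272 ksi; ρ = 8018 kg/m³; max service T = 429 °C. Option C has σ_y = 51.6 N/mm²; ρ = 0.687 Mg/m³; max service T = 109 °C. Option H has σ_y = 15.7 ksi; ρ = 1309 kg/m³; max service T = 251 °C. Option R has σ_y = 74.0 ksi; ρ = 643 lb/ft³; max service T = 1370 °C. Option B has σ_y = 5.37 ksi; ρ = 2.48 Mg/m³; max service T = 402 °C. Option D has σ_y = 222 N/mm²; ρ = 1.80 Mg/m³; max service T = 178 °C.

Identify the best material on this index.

option W

Screen on constraints: max service T ≥ 214 °C. Survivors: option W, option H, option R, option B.
Normalizing units and computing the index:
  option W: σ_y = 1875 MPa, ρ = 8018 kg/m³
  option H: σ_y = 108.2 MPa, ρ = 1309 kg/m³
  option R: σ_y = 510.2 MPa, ρ = 10300 kg/m³
  option B: σ_y = 37.02 MPa, ρ = 2480 kg/m³
  option W: M = 19.0×10⁻³
  option H: M = 17.4×10⁻³
  option R: M = 6.20×10⁻³
  option B: M = 4.48×10⁻³
Highest index: option W.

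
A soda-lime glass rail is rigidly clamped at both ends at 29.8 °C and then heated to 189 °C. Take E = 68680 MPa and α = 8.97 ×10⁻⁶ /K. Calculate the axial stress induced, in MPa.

98.1 MPa

E = 68680 MPa = 68.68 GPa.
ΔT = 159.2 K. Constrained thermal stress σ = E·α·ΔT = 68.68×10³ MPa × 8.97×10⁻⁶ × 159.2 = 98.1 MPa (compressive).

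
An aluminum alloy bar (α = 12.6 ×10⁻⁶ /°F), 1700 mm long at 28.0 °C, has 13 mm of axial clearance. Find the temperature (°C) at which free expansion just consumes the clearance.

α = 12.6×10⁻⁶/°F × 9/5 = 22.7×10⁻⁶/K.
α·L₀·ΔT = 13.0 mm ⇒ ΔT = 13.0 / (22.7×10⁻⁶ × 1700.0) = 337.2 K.
T = 28.0 + 337.2 = 365.2 °C.

365 °C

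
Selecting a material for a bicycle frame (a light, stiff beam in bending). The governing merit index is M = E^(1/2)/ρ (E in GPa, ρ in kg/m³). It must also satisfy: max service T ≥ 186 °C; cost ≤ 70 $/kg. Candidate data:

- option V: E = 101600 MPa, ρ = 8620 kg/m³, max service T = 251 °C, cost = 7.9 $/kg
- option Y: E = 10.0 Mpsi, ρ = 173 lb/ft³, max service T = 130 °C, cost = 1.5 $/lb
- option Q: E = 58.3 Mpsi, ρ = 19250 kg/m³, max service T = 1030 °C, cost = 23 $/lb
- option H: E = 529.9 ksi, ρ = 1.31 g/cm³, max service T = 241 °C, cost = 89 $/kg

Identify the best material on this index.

Screen on constraints: max service T ≥ 186 °C; cost ≤ 70 $/kg. Survivors: option V, option Q.
In SI units:
  option V: E = 101.6 GPa, ρ = 8620 kg/m³
  option Q: E = 402.0 GPa, ρ = 19250 kg/m³
  option V: M = 1.17×10⁻³
  option Q: M = 1.04×10⁻³
Option V has the largest M.

option V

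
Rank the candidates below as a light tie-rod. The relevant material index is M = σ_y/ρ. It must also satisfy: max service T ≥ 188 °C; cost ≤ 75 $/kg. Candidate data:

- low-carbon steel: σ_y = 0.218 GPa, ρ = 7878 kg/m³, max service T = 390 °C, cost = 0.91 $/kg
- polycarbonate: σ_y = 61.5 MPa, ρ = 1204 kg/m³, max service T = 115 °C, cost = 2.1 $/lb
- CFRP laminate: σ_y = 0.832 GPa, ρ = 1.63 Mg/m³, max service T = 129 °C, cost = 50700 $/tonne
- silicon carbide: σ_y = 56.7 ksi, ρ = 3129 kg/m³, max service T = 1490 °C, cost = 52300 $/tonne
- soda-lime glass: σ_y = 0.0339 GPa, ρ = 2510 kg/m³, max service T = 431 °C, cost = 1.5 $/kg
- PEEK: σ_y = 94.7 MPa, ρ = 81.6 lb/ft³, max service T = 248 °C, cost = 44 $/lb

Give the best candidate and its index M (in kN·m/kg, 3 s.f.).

Screen on constraints: max service T ≥ 188 °C; cost ≤ 75 $/kg. Survivors: low-carbon steel, silicon carbide, soda-lime glass.
Convert each candidate to consistent units, then evaluate M:
  low-carbon steel: σ_y = 218.0 MPa, ρ = 7878 kg/m³
  silicon carbide: σ_y = 390.9 MPa, ρ = 3129 kg/m³
  soda-lime glass: σ_y = 33.90 MPa, ρ = 2510 kg/m³
  silicon carbide: M = 125 kN·m/kg
  low-carbon steel: M = 27.7 kN·m/kg
  soda-lime glass: M = 13.5 kN·m/kg
Highest index: silicon carbide.

silicon carbide, M = 125 kN·m/kg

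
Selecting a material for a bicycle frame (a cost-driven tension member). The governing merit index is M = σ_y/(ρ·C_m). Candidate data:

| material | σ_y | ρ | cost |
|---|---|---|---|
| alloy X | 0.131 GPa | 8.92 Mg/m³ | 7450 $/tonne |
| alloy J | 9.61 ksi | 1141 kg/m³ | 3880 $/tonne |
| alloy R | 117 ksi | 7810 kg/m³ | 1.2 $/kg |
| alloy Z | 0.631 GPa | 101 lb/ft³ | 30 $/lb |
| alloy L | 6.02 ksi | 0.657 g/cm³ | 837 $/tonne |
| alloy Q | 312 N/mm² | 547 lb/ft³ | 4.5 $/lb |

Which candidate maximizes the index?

alloy R

In SI units:
  alloy X: σ_y = 131.0 MPa, ρ = 8920 kg/m³, cost = 7.450 $/kg
  alloy J: σ_y = 66.26 MPa, ρ = 1141 kg/m³, cost = 3.880 $/kg
  alloy R: σ_y = 806.7 MPa, ρ = 7810 kg/m³, cost = 1.200 $/kg
  alloy Z: σ_y = 631.0 MPa, ρ = 1618 kg/m³, cost = 66.14 $/kg
  alloy L: σ_y = 41.51 MPa, ρ = 657.0 kg/m³, cost = 0.8370 $/kg
  alloy Q: σ_y = 312.0 MPa, ρ = 8762 kg/m³, cost = 9.921 $/kg
  alloy R: M = 86.1 kN·m per $
  alloy L: M = 75.5 kN·m per $
  alloy J: M = 15.0 kN·m per $
  alloy Z: M = 5.90 kN·m per $
  alloy Q: M = 3.59 kN·m per $
  alloy X: M = 1.97 kN·m per $
Alloy R ranks first.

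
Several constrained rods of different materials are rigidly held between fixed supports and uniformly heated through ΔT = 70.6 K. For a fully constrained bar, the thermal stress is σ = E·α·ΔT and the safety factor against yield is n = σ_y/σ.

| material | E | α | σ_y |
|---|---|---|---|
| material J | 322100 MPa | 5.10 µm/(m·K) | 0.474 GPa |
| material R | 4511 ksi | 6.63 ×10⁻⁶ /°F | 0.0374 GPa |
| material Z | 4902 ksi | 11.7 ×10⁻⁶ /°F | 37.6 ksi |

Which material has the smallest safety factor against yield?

Per material, after unit conversion:
  material J: E = 322.1, α = 5.10, σ_y = 474.0 → σ = 116 MPa, n = 4.09
  material R: E = 31.10, α = 11.9, σ_y = 37.40 → σ = 26.2 MPa, n = 1.43
  material Z: E = 33.80, α = 21.1, σ_y = 259.2 → σ = 50.3 MPa, n = 5.16
The minimum is material R at n = 1.43.

material R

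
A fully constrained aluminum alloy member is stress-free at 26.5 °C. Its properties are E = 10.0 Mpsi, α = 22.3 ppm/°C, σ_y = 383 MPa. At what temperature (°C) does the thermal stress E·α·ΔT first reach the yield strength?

276 °C

E = 10.0 Mpsi = 68.95 GPa.
E·α·ΔT = 383.0 MPa ⇒ ΔT = 383.0 / (68.95×10³ × 22.3×10⁻⁶) = 249.1 K.
T = 26.5 + 249.1 = 275.6 °C.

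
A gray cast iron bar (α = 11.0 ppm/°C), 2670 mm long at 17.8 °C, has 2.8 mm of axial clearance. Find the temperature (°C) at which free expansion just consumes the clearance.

α·L₀·ΔT = 2.8 mm ⇒ ΔT = 2.8 / (11.0×10⁻⁶ × 2670.0) = 95.34 K.
T = 17.8 + 95.34 = 113.1 °C.

113 °C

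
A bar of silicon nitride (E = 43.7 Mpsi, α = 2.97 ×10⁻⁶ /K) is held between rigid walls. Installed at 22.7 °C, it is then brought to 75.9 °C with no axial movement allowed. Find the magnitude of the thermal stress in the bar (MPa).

E = 43.7 Mpsi = 301.3 GPa.
ΔT = 53.20 K. Constrained thermal stress σ = E·α·ΔT = 301.3×10³ MPa × 2.97×10⁻⁶ × 53.20 = 47.6 MPa (compressive).

47.6 MPa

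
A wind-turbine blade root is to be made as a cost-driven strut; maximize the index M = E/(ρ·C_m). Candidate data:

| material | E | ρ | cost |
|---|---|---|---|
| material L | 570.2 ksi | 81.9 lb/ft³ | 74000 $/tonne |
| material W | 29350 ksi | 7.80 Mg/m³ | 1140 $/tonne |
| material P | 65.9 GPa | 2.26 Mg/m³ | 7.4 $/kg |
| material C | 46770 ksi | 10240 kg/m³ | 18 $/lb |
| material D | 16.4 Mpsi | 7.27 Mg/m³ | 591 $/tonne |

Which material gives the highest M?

material D

Putting every candidate on a common basis:
  material L: E = 3.931 GPa, ρ = 1312 kg/m³, cost = 74.00 $/kg
  material W: E = 202.4 GPa, ρ = 7800 kg/m³, cost = 1.140 $/kg
  material P: E = 65.90 GPa, ρ = 2260 kg/m³, cost = 7.400 $/kg
  material C: E = 322.5 GPa, ρ = 10240 kg/m³, cost = 39.68 $/kg
  material D: E = 113.1 GPa, ρ = 7270 kg/m³, cost = 0.5910 $/kg
  material D: M = 26.3 MN·m per $
  material W: M = 22.8 MN·m per $
  material P: M = 3.94 MN·m per $
  material C: M = 0.794 MN·m per $
  material L: M = 0.0405 MN·m per $
Material D ranks first.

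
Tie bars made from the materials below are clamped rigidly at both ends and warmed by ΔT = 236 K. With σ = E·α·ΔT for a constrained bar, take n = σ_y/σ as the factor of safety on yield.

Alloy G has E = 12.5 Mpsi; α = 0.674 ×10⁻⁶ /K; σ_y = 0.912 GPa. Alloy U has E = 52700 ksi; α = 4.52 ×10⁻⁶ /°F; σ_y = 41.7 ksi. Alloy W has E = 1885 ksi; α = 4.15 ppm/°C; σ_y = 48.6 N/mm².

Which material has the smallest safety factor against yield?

alloy U

In consistent units (E in GPa, α in ×10⁻⁶/K, σ_y in MPa):
  alloy G: E = 86.18, α = 0.674, σ_y = 912.0 → σ = 13.7 MPa, n = 66.5
  alloy U: E = 363.4, α = 8.14, σ_y = 287.5 → σ = 698 MPa, n = 0.412
  alloy W: E = 13.00, α = 4.15, σ_y = 48.60 → σ = 12.7 MPa, n = 3.82
Alloy U has the lowest safety factor, n = 0.412.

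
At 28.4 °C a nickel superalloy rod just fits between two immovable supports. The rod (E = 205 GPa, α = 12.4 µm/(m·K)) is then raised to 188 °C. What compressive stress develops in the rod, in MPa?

406 MPa

ΔT = 159.6 K. Constrained thermal stress σ = E·α·ΔT = 205.0×10³ MPa × 12.4×10⁻⁶ × 159.6 = 406 MPa (compressive).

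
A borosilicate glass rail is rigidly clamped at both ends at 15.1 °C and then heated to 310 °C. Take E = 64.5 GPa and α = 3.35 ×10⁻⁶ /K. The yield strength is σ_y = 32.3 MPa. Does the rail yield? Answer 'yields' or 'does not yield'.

yields

ΔT = 294.9 K. Constrained thermal stress σ = E·α·ΔT = 64.50×10³ MPa × 3.35×10⁻⁶ × 294.9 = 63.7 MPa (compressive).
Compare to σ_y = 32.3 MPa: σ ≥ σ_y, so it yields.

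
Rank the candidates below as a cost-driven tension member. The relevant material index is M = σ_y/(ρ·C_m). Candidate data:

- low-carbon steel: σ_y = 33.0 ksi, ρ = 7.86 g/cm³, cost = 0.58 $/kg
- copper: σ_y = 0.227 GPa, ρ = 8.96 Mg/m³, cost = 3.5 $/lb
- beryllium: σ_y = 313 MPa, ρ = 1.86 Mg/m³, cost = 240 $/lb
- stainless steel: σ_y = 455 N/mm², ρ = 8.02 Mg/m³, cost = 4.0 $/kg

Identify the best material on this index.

Convert each candidate to consistent units, then evaluate M:
  low-carbon steel: σ_y = 227.5 MPa, ρ = 7860 kg/m³, cost = 0.5800 $/kg
  copper: σ_y = 227.0 MPa, ρ = 8960 kg/m³, cost = 7.716 $/kg
  beryllium: σ_y = 313.0 MPa, ρ = 1860 kg/m³, cost = 529.1 $/kg
  stainless steel: σ_y = 455.0 MPa, ρ = 8020 kg/m³, cost = 4.000 $/kg
  low-carbon steel: M = 49.9 kN·m per $
  stainless steel: M = 14.2 kN·m per $
  copper: M = 3.28 kN·m per $
  beryllium: M = 0.318 kN·m per $
Low-carbon steel has the largest M.

low-carbon steel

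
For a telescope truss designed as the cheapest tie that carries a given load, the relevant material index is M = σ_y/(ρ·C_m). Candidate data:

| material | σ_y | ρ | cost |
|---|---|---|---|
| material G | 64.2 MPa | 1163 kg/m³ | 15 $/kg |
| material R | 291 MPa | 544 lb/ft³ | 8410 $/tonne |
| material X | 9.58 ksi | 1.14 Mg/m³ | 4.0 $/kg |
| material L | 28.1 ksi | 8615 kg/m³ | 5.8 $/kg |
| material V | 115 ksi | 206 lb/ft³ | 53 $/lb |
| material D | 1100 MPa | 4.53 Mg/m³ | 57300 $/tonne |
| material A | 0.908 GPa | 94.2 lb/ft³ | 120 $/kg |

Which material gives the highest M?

Normalizing units and computing the index:
  material G: σ_y = 64.20 MPa, ρ = 1163 kg/m³, cost = 15.00 $/kg
  material R: σ_y = 291.0 MPa, ρ = 8714 kg/m³, cost = 8.410 $/kg
  material X: σ_y = 66.05 MPa, ρ = 1140 kg/m³, cost = 4.000 $/kg
  material L: σ_y = 193.7 MPa, ρ = 8615 kg/m³, cost = 5.800 $/kg
  material V: σ_y = 792.9 MPa, ρ = 3300 kg/m³, cost = 116.8 $/kg
  material D: σ_y = 1100 MPa, ρ = 4530 kg/m³, cost = 57.30 $/kg
  material A: σ_y = 908.0 MPa, ρ = 1509 kg/m³, cost = 120.0 $/kg
  material X: M = 14.5 kN·m per $
  material A: M = 5.01 kN·m per $
  material D: M = 4.24 kN·m per $
  material R: M = 3.97 kN·m per $
  material L: M = 3.88 kN·m per $
  material G: M = 3.68 kN·m per $
  material V: M = 2.06 kN·m per $
Highest index: material X.

material X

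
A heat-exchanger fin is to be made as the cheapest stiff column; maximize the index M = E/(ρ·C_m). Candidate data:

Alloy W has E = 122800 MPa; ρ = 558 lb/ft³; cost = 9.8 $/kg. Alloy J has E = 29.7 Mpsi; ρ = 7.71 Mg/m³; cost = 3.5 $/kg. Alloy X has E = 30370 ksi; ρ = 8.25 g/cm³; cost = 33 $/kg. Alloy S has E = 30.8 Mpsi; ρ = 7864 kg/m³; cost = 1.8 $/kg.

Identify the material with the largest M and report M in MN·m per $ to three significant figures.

Convert each candidate to consistent units, then evaluate M:
  alloy W: E = 122.8 GPa, ρ = 8938 kg/m³, cost = 9.800 $/kg
  alloy J: E = 204.8 GPa, ρ = 7710 kg/m³, cost = 3.500 $/kg
  alloy X: E = 209.4 GPa, ρ = 8250 kg/m³, cost = 33.00 $/kg
  alloy S: E = 212.4 GPa, ρ = 7864 kg/m³, cost = 1.800 $/kg
  alloy S: M = 15.0 MN·m per $
  alloy J: M = 7.59 MN·m per $
  alloy W: M = 1.40 MN·m per $
  alloy X: M = 0.769 MN·m per $
Alloy S ranks first.

alloy S, M = 15.0 MN·m per $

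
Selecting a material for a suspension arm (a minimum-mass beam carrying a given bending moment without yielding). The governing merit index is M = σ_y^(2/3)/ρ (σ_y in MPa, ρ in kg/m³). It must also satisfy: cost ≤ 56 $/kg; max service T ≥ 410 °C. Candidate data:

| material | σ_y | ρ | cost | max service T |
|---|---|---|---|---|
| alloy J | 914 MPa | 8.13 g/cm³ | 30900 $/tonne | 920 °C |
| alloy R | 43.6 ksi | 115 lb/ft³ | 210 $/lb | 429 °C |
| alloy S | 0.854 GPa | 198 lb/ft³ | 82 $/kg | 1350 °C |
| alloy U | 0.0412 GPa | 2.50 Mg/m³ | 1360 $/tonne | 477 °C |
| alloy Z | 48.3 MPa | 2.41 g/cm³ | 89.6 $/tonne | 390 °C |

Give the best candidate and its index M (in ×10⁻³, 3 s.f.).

alloy J, M = 11.6×10⁻³

Screen on constraints: cost ≤ 56 $/kg; max service T ≥ 410 °C. Survivors: alloy J, alloy U.
Putting every candidate on a common basis:
  alloy J: σ_y = 914.0 MPa, ρ = 8130 kg/m³
  alloy U: σ_y = 41.20 MPa, ρ = 2500 kg/m³
  alloy J: M = 11.6×10⁻³
  alloy U: M = 4.77×10⁻³
The maximum is for alloy J.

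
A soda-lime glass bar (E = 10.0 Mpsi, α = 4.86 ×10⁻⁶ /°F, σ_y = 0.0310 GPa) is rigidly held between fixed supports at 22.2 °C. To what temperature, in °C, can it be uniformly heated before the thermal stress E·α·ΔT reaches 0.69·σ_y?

57.7 °C

E = 10.0 Mpsi = 68.95 GPa.
α = 4.86×10⁻⁶/°F × 9/5 = 8.75×10⁻⁶/K.
σ_y = 0.0310 GPa = 31.00 MPa.
E·α·ΔT = 21.39 MPa ⇒ ΔT = 21.39 / (68.95×10³ × 8.75×10⁻⁶) = 35.46 K.
T = 22.2 + 35.46 = 57.66 °C.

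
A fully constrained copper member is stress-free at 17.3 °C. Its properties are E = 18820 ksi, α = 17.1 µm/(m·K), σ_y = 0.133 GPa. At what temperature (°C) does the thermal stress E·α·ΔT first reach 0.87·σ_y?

69.4 °C

E = 18820 ksi = 129.8 GPa.
σ_y = 0.133 GPa = 133.0 MPa.
E·α·ΔT = 115.7 MPa ⇒ ΔT = 115.7 / (129.8×10³ × 17.1×10⁻⁶) = 52.15 K.
T = 17.3 + 52.15 = 69.45 °C.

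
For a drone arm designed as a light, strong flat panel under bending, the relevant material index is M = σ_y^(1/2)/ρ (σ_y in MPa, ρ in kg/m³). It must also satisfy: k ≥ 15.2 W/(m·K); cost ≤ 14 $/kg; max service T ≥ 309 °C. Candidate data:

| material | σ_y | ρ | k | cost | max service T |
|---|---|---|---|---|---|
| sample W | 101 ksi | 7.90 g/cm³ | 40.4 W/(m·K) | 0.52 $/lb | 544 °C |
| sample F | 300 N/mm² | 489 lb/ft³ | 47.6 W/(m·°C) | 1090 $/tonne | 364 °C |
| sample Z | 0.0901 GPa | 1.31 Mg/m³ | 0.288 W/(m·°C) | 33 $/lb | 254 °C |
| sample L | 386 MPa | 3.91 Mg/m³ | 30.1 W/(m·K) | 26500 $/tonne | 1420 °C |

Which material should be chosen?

Screen on constraints: k ≥ 15.2 W/(m·K); cost ≤ 14 $/kg; max service T ≥ 309 °C. Survivors: sample W, sample F.
Convert each candidate to consistent units, then evaluate M:
  sample W: σ_y = 696.4 MPa, ρ = 7900 kg/m³
  sample F: σ_y = 300.0 MPa, ρ = 7833 kg/m³
  sample W: M = 3.34×10⁻³
  sample F: M = 2.21×10⁻³
Sample W ranks first.

sample W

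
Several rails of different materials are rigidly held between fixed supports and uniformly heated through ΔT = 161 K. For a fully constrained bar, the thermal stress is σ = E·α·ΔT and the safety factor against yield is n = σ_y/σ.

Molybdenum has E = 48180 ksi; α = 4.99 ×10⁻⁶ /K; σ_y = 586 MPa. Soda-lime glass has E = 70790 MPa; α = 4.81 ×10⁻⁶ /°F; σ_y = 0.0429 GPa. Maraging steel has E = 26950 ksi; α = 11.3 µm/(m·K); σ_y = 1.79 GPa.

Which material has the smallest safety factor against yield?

soda-lime glass

With everything in SI (GPa, ×10⁻⁶/K, MPa):
  molybdenum: E = 332.2, α = 4.99, σ_y = 586.0 → σ = 267 MPa, n = 2.20
  soda-lime glass: E = 70.79, α = 8.66, σ_y = 42.90 → σ = 98.7 MPa, n = 0.435
  maraging steel: E = 185.8, α = 11.3, σ_y = 1790 → σ = 338 MPa, n = 5.30
Soda-lime glass has the lowest safety factor, n = 0.435.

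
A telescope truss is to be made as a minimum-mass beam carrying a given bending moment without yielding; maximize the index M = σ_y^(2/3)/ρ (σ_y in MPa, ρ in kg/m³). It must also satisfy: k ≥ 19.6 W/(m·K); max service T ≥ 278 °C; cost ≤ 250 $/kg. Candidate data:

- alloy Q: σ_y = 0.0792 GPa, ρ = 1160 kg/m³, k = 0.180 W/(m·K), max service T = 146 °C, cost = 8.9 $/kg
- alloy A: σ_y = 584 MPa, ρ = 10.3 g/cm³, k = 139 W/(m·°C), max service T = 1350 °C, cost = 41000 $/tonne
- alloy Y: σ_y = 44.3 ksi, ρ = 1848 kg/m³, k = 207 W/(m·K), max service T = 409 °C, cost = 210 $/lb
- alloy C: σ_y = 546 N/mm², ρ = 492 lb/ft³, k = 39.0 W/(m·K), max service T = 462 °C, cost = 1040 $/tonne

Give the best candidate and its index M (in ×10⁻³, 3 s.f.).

alloy C, M = 8.48×10⁻³

Screen on constraints: k ≥ 19.6 W/(m·K); max service T ≥ 278 °C; cost ≤ 250 $/kg. Survivors: alloy A, alloy C.
Convert each candidate to consistent units, then evaluate M:
  alloy A: σ_y = 584.0 MPa, ρ = 10300 kg/m³
  alloy C: σ_y = 546.0 MPa, ρ = 7881 kg/m³
  alloy C: M = 8.48×10⁻³
  alloy A: M = 6.78×10⁻³
Alloy C has the largest M.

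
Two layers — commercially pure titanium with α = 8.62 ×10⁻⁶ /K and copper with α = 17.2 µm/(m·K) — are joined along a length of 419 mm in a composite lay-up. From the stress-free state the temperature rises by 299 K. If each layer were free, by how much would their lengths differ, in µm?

Δα = |8.62 − 17.2|×10⁻⁶/K = 8.58×10⁻⁶/K.
ΔL_mismatch = Δα·L·ΔT = 8.58×10⁻⁶ × 419.0 mm × 299.0 K = 1070 µm.

1070 µm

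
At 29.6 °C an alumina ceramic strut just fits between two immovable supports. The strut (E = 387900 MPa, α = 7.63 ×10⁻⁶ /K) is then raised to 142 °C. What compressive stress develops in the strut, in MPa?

E = 387900 MPa = 387.9 GPa.
ΔT = 112.4 K. Constrained thermal stress σ = E·α·ΔT = 387.9×10³ MPa × 7.63×10⁻⁶ × 112.4 = 333 MPa (compressive).

333 MPa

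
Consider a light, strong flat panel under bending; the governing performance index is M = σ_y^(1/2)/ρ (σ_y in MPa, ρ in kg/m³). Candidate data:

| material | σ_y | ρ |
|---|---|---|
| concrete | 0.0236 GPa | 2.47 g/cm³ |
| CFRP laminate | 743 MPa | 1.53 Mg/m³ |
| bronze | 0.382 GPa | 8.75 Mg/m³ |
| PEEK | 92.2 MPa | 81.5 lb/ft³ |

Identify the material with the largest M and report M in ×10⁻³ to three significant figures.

CFRP laminate, M = 17.8×10⁻³

Convert each candidate to consistent units, then evaluate M:
  concrete: σ_y = 23.60 MPa, ρ = 2470 kg/m³
  CFRP laminate: σ_y = 743.0 MPa, ρ = 1530 kg/m³
  bronze: σ_y = 382.0 MPa, ρ = 8750 kg/m³
  PEEK: σ_y = 92.20 MPa, ρ = 1306 kg/m³
  CFRP laminate: M = 17.8×10⁻³
  PEEK: M = 7.36×10⁻³
  bronze: M = 2.23×10⁻³
  concrete: M = 1.97×10⁻³
The maximum is for CFRP laminate.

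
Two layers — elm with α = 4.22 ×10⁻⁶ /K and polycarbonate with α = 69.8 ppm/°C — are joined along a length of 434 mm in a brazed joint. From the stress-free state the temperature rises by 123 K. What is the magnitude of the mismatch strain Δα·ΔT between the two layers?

8.07×10⁻³

Δα = |4.22 − 69.8|×10⁻⁶/K = 65.6×10⁻⁶/K.
Mismatch strain = Δα·ΔT = 65.6×10⁻⁶ × 123.0 = 8.07×10⁻³.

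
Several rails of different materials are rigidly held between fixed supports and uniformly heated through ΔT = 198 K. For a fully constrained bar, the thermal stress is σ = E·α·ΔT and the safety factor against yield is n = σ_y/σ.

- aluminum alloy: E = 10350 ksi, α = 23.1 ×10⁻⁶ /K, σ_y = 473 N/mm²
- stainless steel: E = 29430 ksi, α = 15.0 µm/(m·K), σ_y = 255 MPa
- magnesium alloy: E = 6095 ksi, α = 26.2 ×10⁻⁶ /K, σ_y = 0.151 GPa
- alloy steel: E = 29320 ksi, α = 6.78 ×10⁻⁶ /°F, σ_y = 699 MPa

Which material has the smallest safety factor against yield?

Per material, after unit conversion:
  aluminum alloy: E = 71.36, α = 23.1, σ_y = 473.0 → σ = 326 MPa, n = 1.45
  stainless steel: E = 202.9, α = 15.0, σ_y = 255.0 → σ = 603 MPa, n = 0.423
  magnesium alloy: E = 42.02, α = 26.2, σ_y = 151.0 → σ = 218 MPa, n = 0.693
  alloy steel: E = 202.2, α = 12.2, σ_y = 699.0 → σ = 488 MPa, n = 1.43
Smallest n: stainless steel with n = 0.423.

stainless steel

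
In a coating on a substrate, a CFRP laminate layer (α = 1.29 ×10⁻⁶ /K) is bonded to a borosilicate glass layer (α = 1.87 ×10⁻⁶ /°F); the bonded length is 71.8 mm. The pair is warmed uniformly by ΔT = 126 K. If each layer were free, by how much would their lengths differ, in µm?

borosilicate glass: α = 1.87×10⁻⁶/°F × 9/5 = 3.37×10⁻⁶/K.
Δα = |1.29 − 3.37|×10⁻⁶/K = 2.08×10⁻⁶/K.
ΔL_mismatch = Δα·L·ΔT = 2.08×10⁻⁶ × 71.8 mm × 126.0 K = 18.8 µm.

18.8 µm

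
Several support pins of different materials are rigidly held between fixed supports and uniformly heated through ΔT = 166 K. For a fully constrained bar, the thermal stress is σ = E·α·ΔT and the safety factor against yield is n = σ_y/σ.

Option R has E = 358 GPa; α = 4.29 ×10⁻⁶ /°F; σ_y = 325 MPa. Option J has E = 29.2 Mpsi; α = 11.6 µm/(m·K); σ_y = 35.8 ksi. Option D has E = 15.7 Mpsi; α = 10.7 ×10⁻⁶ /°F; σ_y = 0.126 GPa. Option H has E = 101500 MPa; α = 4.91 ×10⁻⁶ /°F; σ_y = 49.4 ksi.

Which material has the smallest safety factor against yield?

In consistent units (E in GPa, α in ×10⁻⁶/K, σ_y in MPa):
  option R: E = 358.0, α = 7.72, σ_y = 325.0 → σ = 459 MPa, n = 0.708
  option J: E = 201.3, α = 11.6, σ_y = 246.8 → σ = 388 MPa, n = 0.637
  option D: E = 108.2, α = 19.3, σ_y = 126.0 → σ = 346 MPa, n = 0.364
  option H: E = 101.5, α = 8.84, σ_y = 340.6 → σ = 149 MPa, n = 2.29
Option D has the lowest safety factor, n = 0.364.

option D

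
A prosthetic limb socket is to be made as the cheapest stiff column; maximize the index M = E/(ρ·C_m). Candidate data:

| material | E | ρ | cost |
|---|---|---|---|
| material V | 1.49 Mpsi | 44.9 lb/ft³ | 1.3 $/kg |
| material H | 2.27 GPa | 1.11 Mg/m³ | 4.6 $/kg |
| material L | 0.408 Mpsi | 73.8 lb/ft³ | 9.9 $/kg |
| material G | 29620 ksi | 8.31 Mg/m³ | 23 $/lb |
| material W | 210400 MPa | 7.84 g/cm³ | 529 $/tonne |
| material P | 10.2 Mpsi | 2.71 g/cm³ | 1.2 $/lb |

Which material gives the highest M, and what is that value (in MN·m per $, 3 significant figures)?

material W, M = 50.7 MN·m per $

After converting to SI:
  material V: E = 10.27 GPa, ρ = 719.2 kg/m³, cost = 1.300 $/kg
  material H: E = 2.270 GPa, ρ = 1110 kg/m³, cost = 4.600 $/kg
  material L: E = 2.813 GPa, ρ = 1182 kg/m³, cost = 9.900 $/kg
  material G: E = 204.2 GPa, ρ = 8310 kg/m³, cost = 50.71 $/kg
  material W: E = 210.4 GPa, ρ = 7840 kg/m³, cost = 0.5290 $/kg
  material P: E = 70.33 GPa, ρ = 2710 kg/m³, cost = 2.646 $/kg
  material W: M = 50.7 MN·m per $
  material V: M = 11.0 MN·m per $
  material P: M = 9.81 MN·m per $
  material G: M = 0.485 MN·m per $
  material H: M = 0.445 MN·m per $
  material L: M = 0.240 MN·m per $
Material W has the largest M.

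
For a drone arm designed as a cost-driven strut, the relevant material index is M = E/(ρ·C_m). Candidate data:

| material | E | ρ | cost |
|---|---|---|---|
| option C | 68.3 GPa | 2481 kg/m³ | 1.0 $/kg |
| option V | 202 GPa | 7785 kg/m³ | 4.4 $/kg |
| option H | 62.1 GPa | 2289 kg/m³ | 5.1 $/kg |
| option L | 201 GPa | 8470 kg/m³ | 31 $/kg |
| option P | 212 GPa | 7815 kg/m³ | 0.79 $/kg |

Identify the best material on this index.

Evaluate M for each candidate:
  option P: M = 34.3 MN·m per $
  option C: M = 27.5 MN·m per $
  option V: M = 5.90 MN·m per $
  option H: M = 5.32 MN·m per $
  option L: M = 0.766 MN·m per $
Highest index: option P.

option P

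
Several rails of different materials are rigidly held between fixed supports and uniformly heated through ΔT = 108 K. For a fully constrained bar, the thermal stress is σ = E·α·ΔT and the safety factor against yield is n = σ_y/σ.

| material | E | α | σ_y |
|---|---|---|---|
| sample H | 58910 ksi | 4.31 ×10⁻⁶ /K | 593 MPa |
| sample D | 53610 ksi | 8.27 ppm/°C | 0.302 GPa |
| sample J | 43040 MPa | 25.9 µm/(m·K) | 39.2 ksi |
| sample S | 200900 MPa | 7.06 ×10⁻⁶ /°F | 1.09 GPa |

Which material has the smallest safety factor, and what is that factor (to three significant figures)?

sample D, n = 0.915

Converting E to GPa, α to ×10⁻⁶/K, σ_y to MPa, then σ and n for each:
  sample H: E = 406.2, α = 4.31, σ_y = 593.0 → σ = 189 MPa, n = 3.14
  sample D: E = 369.6, α = 8.27, σ_y = 302.0 → σ = 330 MPa, n = 0.915
  sample J: E = 43.04, α = 25.9, σ_y = 270.3 → σ = 120 MPa, n = 2.24
  sample S: E = 200.9, α = 12.7, σ_y = 1090 → σ = 276 MPa, n = 3.95
Sample D has the lowest safety factor, n = 0.915.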